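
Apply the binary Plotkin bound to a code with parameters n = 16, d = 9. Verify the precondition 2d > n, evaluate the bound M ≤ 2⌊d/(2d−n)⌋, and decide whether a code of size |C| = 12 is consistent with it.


Plotkin bound M ≤ 8; given |C| = 12 > bound (violated).

Check applicability: 2d = 18, n = 16.
2d − n = 2 > 0, so Plotkin applies.
Compute d/(2d−n) = 9/2 ≈ 4.5000.
⌊d/(2d−n)⌋ = 4.
Plotkin bound: M ≤ 2·4 = 8.
Given |C| = 12, check: VIOLATED.
This |C| is above the Plotkin bound, so no binary code with n = 16, d = 9 and 12 codewords exists.


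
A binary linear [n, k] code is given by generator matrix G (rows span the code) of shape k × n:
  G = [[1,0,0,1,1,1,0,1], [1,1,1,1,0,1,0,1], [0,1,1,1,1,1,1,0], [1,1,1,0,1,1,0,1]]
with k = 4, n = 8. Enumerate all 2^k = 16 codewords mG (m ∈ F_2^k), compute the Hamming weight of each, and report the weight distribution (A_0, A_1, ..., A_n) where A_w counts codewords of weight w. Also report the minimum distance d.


Weight distribution: A_0 = 1, A_2 = 1, A_3 = 5, A_4 = 3, A_5 = 2, A_6 = 3, A_7 = 1. Minimum distance d = 2.

Enumerate all 2^4 = 16 messages m ∈ F_2^4.
For each, compute codeword c = mG in F_2^8, then tally its weight.
  m = 0000 → c = 00000000, weight = 0.
  m = 1000 → c = 10011101, weight = 5.
  m = 0100 → c = 11110101, weight = 6.
  m = 1100 → c = 01101000, weight = 3.
  m = 0010 → c = 01111110, weight = 6.
  m = 1010 → c = 11100011, weight = 5.
  m = 0110 → c = 10001011, weight = 4.
  m = 1110 → c = 00010110, weight = 3.
  m = 0001 → c = 11101101, weight = 6.
  m = 1001 → c = 01110000, weight = 3.
  m = 0101 → c = 00011000, weight = 2.
  m = 1101 → c = 10000101, weight = 3.
  m = 0011 → c = 10010011, weight = 4.
  m = 1011 → c = 00001110, weight = 3.
  m = 0111 → c = 01100110, weight = 4.
  m = 1111 → c = 11111011, weight = 7.
Tally weights:
  weight 0: 1 codewords.
  weight 2: 1 codewords.
  weight 3: 5 codewords.
  weight 4: 3 codewords.
  weight 5: 2 codewords.
  weight 6: 3 codewords.
  weight 7: 1 codewords.
Minimum distance d = smallest w > 0 with A_w > 0 = 2.
Sanity: Σ A_w = 16 = 2^4 = 16 ✓.


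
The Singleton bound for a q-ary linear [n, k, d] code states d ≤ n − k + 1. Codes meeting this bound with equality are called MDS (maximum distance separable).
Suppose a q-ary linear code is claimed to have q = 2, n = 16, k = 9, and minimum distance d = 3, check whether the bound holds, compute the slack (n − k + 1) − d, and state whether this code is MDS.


Singleton RHS = n − k + 1 = 8, slack = 5, bound satisfied, not MDS.

Singleton bound: d ≤ n − k + 1.
Here n = 16, k = 9, so n − k + 1 = 8.
Given d = 3, check d ≤ 8: YES.
Slack = (n − k + 1) − d = 5.
The code is NOT MDS (slack = 5 > 0).
Description: the claimed parameters are [16, 9, 3]_2; such a code would be non-MDS.


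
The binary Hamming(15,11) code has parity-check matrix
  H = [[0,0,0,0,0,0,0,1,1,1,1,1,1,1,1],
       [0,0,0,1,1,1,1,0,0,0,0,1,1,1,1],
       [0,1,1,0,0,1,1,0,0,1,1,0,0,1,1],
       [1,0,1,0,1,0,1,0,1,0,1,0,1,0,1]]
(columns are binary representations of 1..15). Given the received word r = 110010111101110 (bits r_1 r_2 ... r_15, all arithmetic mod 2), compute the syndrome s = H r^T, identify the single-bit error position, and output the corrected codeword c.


s = (0, 1, 0, 1)^T, error position = 5, corrected codeword c = 110000111101110

Compute s = H r^T mod 2 one row at a time:
  s_1 = 1 + 1 + 1 + 0 + 1 + 1 + 1 + 0 = 6 ≡ 0 (mod 2).
  s_2 = 0 + 1 + 0 + 1 + 1 + 1 + 1 + 0 = 5 ≡ 1 (mod 2).
  s_3 = 1 + 0 + 0 + 1 + 1 + 0 + 1 + 0 = 4 ≡ 0 (mod 2).
  s_4 = 1 + 0 + 1 + 1 + 1 + 0 + 1 + 0 = 5 ≡ 1 (mod 2).
s = (0, 1, 0, 1)^T — this equals column 5 of H (binary 0101), so error is at position 5.
Correct: flip bit 5 of r = 110010111101110 to get c = 110000111101110.


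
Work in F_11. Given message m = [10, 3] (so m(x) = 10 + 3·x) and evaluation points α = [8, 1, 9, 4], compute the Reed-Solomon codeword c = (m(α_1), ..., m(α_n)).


c = [1, 2, 4, 0]

Message polynomial: m(x) = 10 + 3·x (mod 11).
For each evaluation point α_i, compute m(α_i) mod 11:
  α_1 = 8: Horner steps 3 → 1, so m(8) = 1.
  α_2 = 1: Horner steps 3 → 2, so m(1) = 2.
  α_3 = 9: Horner steps 3 → 4, so m(9) = 4.
  α_4 = 4: Horner steps 3 → 0, so m(4) = 0.
Codeword c = [1, 2, 4, 0] ∈ F_11^4.


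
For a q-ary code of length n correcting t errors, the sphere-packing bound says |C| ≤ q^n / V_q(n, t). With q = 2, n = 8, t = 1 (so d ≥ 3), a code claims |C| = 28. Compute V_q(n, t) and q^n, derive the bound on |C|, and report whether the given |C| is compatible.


V_q(n, t) = 9, q^n = 256, Hamming bound = 28, |C| = 28 ≤ bound (satisfied).

Step 1: Compute V_q(n, t) = Σ_{j=0}^1 C(n, j) (q−1)^j.
  j = 0: C(8,0)·(1)^0 = 1·1 = 1.
  j = 1: C(8,1)·(1)^1 = 8·1 = 8.
  V_q(n, t) = 1 + 8 = 9.
Step 2: q^n = 2^8 = 256.
Step 3: Hamming bound ⌊q^n / V_q(n,t)⌋ = ⌊256/9⌋ = 28.
Step 4: Compare |C| = 28 to 28: satisfied.
The claimed |C| lies at the Hamming bound (tight).


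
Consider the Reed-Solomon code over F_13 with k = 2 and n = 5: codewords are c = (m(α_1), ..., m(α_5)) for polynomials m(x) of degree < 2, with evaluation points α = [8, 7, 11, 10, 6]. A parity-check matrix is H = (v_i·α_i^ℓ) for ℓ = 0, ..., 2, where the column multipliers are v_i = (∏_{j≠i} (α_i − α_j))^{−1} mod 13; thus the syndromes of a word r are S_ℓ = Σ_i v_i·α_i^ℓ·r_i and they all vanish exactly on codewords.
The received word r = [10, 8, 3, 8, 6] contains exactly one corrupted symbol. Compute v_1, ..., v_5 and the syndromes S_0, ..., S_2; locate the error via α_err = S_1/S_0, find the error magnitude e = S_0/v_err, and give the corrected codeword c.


S = (10, 9, 12), error at position 4, error magnitude e = 7, c = [10, 8, 3, 1, 6].

Step 1: column multipliers v_i = (∏_{j≠i}(α_i − α_j))^{−1} mod 13.
  i = 1 (α = 8): (8−7)(8−11)(8−10)(8−6) = 1·(−3)·(−2)·2 = 12 ≡ 12, so v_1 = 12^{−1} = 12 (mod 13).
  i = 2 (α = 7): (7−8)(7−11)(7−10)(7−6) = (−1)·(−4)·(−3)·1 = −12 ≡ 1, so v_2 = 1^{−1} = 1 (mod 13).
  i = 3 (α = 11): (11−8)(11−7)(11−10)(11−6) = 3·4·1·5 = 60 ≡ 8, so v_3 = 8^{−1} = 5 (mod 13).
  i = 4 (α = 10): (10−8)(10−7)(10−11)(10−6) = 2·3·(−1)·4 = −24 ≡ 2, so v_4 = 2^{−1} = 7 (mod 13).
  i = 5 (α = 6): (6−8)(6−7)(6−11)(6−10) = (−2)·(−1)·(−5)·(−4) = 40 ≡ 1, so v_5 = 1^{−1} = 1 (mod 13).
  v = [12, 1, 5, 7, 1].
Step 2: syndromes of r = [10, 8, 3, 8, 6] (all sums mod 13).
  S_0 = Σ v_i r_i = 12·10 + 1·8 + 5·3 + 7·8 + 1·6 = 205 ≡ 10.
  S_1 = Σ v_i α_i r_i = 12·8·10 + 1·7·8 + 5·11·3 + 7·10·8 + 1·6·6 = 1777 ≡ 9.
  α_i^2 mod 13 = [12, 10, 4, 9, 10].
  S_2 = Σ v_i α_i^2 r_i = 12·12·10 + 1·10·8 + 5·4·3 + 7·9·8 + 1·10·6 = 2144 ≡ 12.
  S = (10, 9, 12) ≠ 0, so r is not a codeword (an error is present).
Step 3: locate the error. For a single error e at position i, S_ℓ = v_i·e·α_i^ℓ, so α_err = S_1/S_0.
  S_0^{−1} = 10^{−1} = 4 (mod 13), so α_err = 9·4 = 36 ≡ 10 = α_4. Error position i = 4.
  Consistency check: S_2/S_1 = 12·3 = 36 ≡ 10 = α_err ✓ (single-error assumption holds).
Step 4: error magnitude e = S_0/v_4 = S_0·∏_{j≠4}(α_4 − α_j) = 10·2 = 20 ≡ 7 (mod 13).
Step 5: correct position 4: c_4 = r_4 − e = 8 − 7 ≡ 1 (mod 13). Hence c = [10, 8, 3, 1, 6].
  Check: interpolating c through the α_i gives m(x) = 7 + 2·x (degree < 2) with m(α_i) = c_i for every i, so c is indeed a codeword.


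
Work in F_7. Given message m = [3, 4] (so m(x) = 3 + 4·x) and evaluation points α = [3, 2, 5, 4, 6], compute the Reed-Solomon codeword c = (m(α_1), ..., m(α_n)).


c = [1, 4, 2, 5, 6]

Message polynomial: m(x) = 3 + 4·x (mod 7).
For each evaluation point α_i, compute m(α_i) mod 7:
  α_1 = 3: Horner steps 4 → 1, so m(3) = 1.
  α_2 = 2: Horner steps 4 → 4, so m(2) = 4.
  α_3 = 5: Horner steps 4 → 2, so m(5) = 2.
  α_4 = 4: Horner steps 4 → 5, so m(4) = 5.
  α_5 = 6: Horner steps 4 → 6, so m(6) = 6.
Codeword c = [1, 4, 2, 5, 6] ∈ F_7^5.


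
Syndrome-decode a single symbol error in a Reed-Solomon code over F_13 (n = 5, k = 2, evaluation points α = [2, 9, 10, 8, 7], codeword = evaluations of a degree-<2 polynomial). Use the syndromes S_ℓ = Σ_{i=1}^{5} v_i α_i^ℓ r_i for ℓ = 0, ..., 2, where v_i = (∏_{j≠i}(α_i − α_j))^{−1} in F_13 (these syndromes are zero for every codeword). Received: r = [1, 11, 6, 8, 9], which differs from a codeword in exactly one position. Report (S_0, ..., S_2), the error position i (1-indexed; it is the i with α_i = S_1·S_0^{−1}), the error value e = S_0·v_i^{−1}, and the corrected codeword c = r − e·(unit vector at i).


S = (9, 3, 1), error at position 2, error magnitude e = 4, c = [1, 7, 6, 8, 9].

Step 1: column multipliers v_i = (∏_{j≠i}(α_i − α_j))^{−1} mod 13.
  i = 1 (α = 2): (2−9)(2−10)(2−8)(2−7) = (−7)·(−8)·(−6)·(−5) = 1680 ≡ 3, so v_1 = 3^{−1} = 9 (mod 13).
  i = 2 (α = 9): (9−2)(9−10)(9−8)(9−7) = 7·(−1)·1·2 = −14 ≡ 12, so v_2 = 12^{−1} = 12 (mod 13).
  i = 3 (α = 10): (10−2)(10−9)(10−8)(10−7) = 8·1·2·3 = 48 ≡ 9, so v_3 = 9^{−1} = 3 (mod 13).
  i = 4 (α = 8): (8−2)(8−9)(8−10)(8−7) = 6·(−1)·(−2)·1 = 12 ≡ 12, so v_4 = 12^{−1} = 12 (mod 13).
  i = 5 (α = 7): (7−2)(7−9)(7−10)(7−8) = 5·(−2)·(−3)·(−1) = −30 ≡ 9, so v_5 = 9^{−1} = 3 (mod 13).
  v = [9, 12, 3, 12, 3].
Step 2: syndromes of r = [1, 11, 6, 8, 9] (all sums mod 13).
  S_0 = Σ v_i r_i = 9·1 + 12·11 + 3·6 + 12·8 + 3·9 = 282 ≡ 9.
  S_1 = Σ v_i α_i r_i = 9·2·1 + 12·9·11 + 3·10·6 + 12·8·8 + 3·7·9 = 2343 ≡ 3.
  α_i^2 mod 13 = [4, 3, 9, 12, 10].
  S_2 = Σ v_i α_i^2 r_i = 9·4·1 + 12·3·11 + 3·9·6 + 12·12·8 + 3·10·9 = 2016 ≡ 1.
  S = (9, 3, 1) ≠ 0, so r is not a codeword (an error is present).
Step 3: locate the error. For a single error e at position i, S_ℓ = v_i·e·α_i^ℓ, so α_err = S_1/S_0.
  S_0^{−1} = 9^{−1} = 3 (mod 13), so α_err = 3·3 = 9 ≡ 9 = α_2. Error position i = 2.
  Consistency check: S_2/S_1 = 1·9 = 9 ≡ 9 = α_err ✓ (single-error assumption holds).
Step 4: error magnitude e = S_0/v_2 = S_0·∏_{j≠2}(α_2 − α_j) = 9·12 = 108 ≡ 4 (mod 13).
Step 5: correct position 2: c_2 = r_2 − e = 11 − 4 ≡ 7 (mod 13). Hence c = [1, 7, 6, 8, 9].
  Check: interpolating c through the α_i gives m(x) = 3 + 12·x (degree < 2) with m(α_i) = c_i for every i, so c is indeed a codeword.


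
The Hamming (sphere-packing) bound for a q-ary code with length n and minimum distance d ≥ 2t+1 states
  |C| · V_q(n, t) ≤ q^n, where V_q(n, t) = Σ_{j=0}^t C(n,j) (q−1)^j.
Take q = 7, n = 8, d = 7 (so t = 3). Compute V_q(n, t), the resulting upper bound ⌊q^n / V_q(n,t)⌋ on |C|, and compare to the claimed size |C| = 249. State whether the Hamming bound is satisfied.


V_q(n, t) = 13153, q^n = 5764801, Hamming bound = 438, |C| = 249 ≤ bound (satisfied).

Step 1: Compute V_q(n, t) = Σ_{j=0}^3 C(n, j) (q−1)^j.
  j = 0: C(8,0)·(6)^0 = 1·1 = 1.
  j = 1: C(8,1)·(6)^1 = 8·6 = 48.
  j = 2: C(8,2)·(6)^2 = 28·36 = 1008.
  j = 3: C(8,3)·(6)^3 = 56·216 = 12096.
  V_q(n, t) = 1 + 48 + 1008 + 12096 = 13153.
Step 2: q^n = 7^8 = 5764801.
Step 3: Hamming bound ⌊q^n / V_q(n,t)⌋ = ⌊5764801/13153⌋ = 438.
Step 4: Compare |C| = 249 to 438: satisfied.
The claimed |C| lies below the Hamming bound.


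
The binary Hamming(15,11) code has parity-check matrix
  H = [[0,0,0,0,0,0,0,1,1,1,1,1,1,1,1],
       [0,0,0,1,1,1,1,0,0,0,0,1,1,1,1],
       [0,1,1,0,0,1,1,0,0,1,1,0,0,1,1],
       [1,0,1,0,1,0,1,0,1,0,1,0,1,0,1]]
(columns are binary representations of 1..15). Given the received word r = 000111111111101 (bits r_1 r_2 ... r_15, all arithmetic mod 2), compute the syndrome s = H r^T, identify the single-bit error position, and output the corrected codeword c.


s = (1, 1, 1, 0)^T, error position = 14, corrected codeword c = 000111111111111

Compute s = H r^T mod 2 one row at a time:
  s_1 = 1 + 1 + 1 + 1 + 1 + 1 + 0 + 1 = 7 ≡ 1 (mod 2).
  s_2 = 1 + 1 + 1 + 1 + 1 + 1 + 0 + 1 = 7 ≡ 1 (mod 2).
  s_3 = 0 + 0 + 1 + 1 + 1 + 1 + 0 + 1 = 5 ≡ 1 (mod 2).
  s_4 = 0 + 0 + 1 + 1 + 1 + 1 + 1 + 1 = 6 ≡ 0 (mod 2).
s = (1, 1, 1, 0)^T — this equals column 14 of H (binary 1110), so error is at position 14.
Correct: flip bit 14 of r = 000111111111101 to get c = 000111111111111.


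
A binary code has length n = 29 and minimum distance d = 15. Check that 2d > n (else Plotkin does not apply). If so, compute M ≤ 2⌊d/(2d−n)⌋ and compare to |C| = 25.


Plotkin bound M ≤ 30; given |C| = 25 ≤ bound (satisfied).

Check applicability: 2d = 30, n = 29.
2d − n = 1 > 0, so Plotkin applies.
Compute d/(2d−n) = 15/1 ≈ 15.0000.
⌊d/(2d−n)⌋ = 15.
Plotkin bound: M ≤ 2·15 = 30.
Given |C| = 25, check: satisfied.
This |C| is below the Plotkin bound.


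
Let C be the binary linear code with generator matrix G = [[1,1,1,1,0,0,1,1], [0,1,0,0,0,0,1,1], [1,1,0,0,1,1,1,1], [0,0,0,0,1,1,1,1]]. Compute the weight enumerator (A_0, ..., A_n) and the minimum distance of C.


Weight distribution: A_0 = 1, A_2 = 1, A_3 = 6, A_4 = 3, A_6 = 3, A_7 = 2. Minimum distance d = 2.

Enumerate all 2^4 = 16 messages m ∈ F_2^4.
For each, compute codeword c = mG in F_2^8, then tally its weight.
  m = 0000 → c = 00000000, weight = 0.
  m = 1000 → c = 11110011, weight = 6.
  m = 0100 → c = 01000011, weight = 3.
  m = 1100 → c = 10110000, weight = 3.
  m = 0010 → c = 11001111, weight = 6.
  m = 1010 → c = 00111100, weight = 4.
  m = 0110 → c = 10001100, weight = 3.
  m = 1110 → c = 01111111, weight = 7.
  m = 0001 → c = 00001111, weight = 4.
  m = 1001 → c = 11111100, weight = 6.
  m = 0101 → c = 01001100, weight = 3.
  m = 1101 → c = 10111111, weight = 7.
  m = 0011 → c = 11000000, weight = 2.
  m = 1011 → c = 00110011, weight = 4.
  m = 0111 → c = 10000011, weight = 3.
  m = 1111 → c = 01110000, weight = 3.
Tally weights:
  weight 0: 1 codewords.
  weight 2: 1 codewords.
  weight 3: 6 codewords.
  weight 4: 3 codewords.
  weight 6: 3 codewords.
  weight 7: 2 codewords.
Minimum distance d = smallest w > 0 with A_w > 0 = 2.
Sanity: Σ A_w = 16 = 2^4 = 16 ✓.


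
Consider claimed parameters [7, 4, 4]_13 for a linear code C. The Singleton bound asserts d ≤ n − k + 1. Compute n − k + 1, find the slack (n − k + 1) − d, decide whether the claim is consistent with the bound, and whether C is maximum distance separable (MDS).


Singleton RHS = n − k + 1 = 4, slack = 0, bound satisfied, MDS.

Singleton bound: d ≤ n − k + 1.
Here n = 7, k = 4, so n − k + 1 = 4.
Given d = 4, check d ≤ 4: YES.
Slack = (n − k + 1) − d = 0.
The code is MDS (slack = 0).
Description: the claimed parameters are [7, 4, 4]_13; such a code would be MDS (meets Singleton bound).


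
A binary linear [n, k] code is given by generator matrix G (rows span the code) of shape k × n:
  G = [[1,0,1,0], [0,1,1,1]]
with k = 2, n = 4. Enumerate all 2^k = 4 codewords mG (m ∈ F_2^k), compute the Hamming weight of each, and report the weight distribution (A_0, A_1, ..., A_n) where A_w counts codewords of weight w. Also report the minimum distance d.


Weight distribution: A_0 = 1, A_2 = 1, A_3 = 2. Minimum distance d = 2.

Enumerate all 2^2 = 4 messages m ∈ F_2^2.
For each, compute codeword c = mG in F_2^4, then tally its weight.
  m = 00 → c = 0000, weight = 0.
  m = 10 → c = 1010, weight = 2.
  m = 01 → c = 0111, weight = 3.
  m = 11 → c = 1101, weight = 3.
Tally weights:
  weight 0: 1 codewords.
  weight 2: 1 codewords.
  weight 3: 2 codewords.
Minimum distance d = smallest w > 0 with A_w > 0 = 2.
Sanity: Σ A_w = 4 = 2^2 = 4 ✓.


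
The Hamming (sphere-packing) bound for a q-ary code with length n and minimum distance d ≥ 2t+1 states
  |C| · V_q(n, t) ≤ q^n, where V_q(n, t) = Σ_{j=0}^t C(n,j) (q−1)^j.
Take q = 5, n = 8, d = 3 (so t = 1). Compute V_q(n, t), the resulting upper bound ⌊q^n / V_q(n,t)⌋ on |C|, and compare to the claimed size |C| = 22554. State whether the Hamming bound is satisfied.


V_q(n, t) = 33, q^n = 390625, Hamming bound = 11837, |C| = 22554 > bound (violated).

Step 1: Compute V_q(n, t) = Σ_{j=0}^1 C(n, j) (q−1)^j.
  j = 0: C(8,0)·(4)^0 = 1·1 = 1.
  j = 1: C(8,1)·(4)^1 = 8·4 = 32.
  V_q(n, t) = 1 + 32 = 33.
Step 2: q^n = 5^8 = 390625.
Step 3: Hamming bound ⌊q^n / V_q(n,t)⌋ = ⌊390625/33⌋ = 11837.
Step 4: Compare |C| = 22554 to 11837: violated.
The claimed |C| lies above the Hamming bound, so no 5-ary code of length 8 with d ≥ 3 can have 22554 codewords.


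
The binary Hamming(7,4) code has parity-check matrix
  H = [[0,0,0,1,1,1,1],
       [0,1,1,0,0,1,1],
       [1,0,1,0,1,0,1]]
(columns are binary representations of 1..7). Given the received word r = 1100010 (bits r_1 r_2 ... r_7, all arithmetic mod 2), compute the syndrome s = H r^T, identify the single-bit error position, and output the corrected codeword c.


s = (1, 0, 1)^T, error position = 5, corrected codeword c = 1100110

Compute s = H r^T mod 2 one row at a time:
  s_1 = 0 + 0 + 1 + 0 = 1 ≡ 1 (mod 2).
  s_2 = 1 + 0 + 1 + 0 = 2 ≡ 0 (mod 2).
  s_3 = 1 + 0 + 0 + 0 = 1 ≡ 1 (mod 2).
s = (1, 0, 1)^T — this equals column 5 of H (binary 101), so error is at position 5.
Correct: flip bit 5 of r = 1100010 to get c = 1100110.


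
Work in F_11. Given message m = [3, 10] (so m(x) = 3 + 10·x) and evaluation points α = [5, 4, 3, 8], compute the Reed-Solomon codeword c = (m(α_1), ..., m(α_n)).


c = [9, 10, 0, 6]

Message polynomial: m(x) = 3 + 10·x (mod 11).
For each evaluation point α_i, compute m(α_i) mod 11:
  α_1 = 5: Horner steps 10 → 9, so m(5) = 9.
  α_2 = 4: Horner steps 10 → 10, so m(4) = 10.
  α_3 = 3: Horner steps 10 → 0, so m(3) = 0.
  α_4 = 8: Horner steps 10 → 6, so m(8) = 6.
Codeword c = [9, 10, 0, 6] ∈ F_11^4.


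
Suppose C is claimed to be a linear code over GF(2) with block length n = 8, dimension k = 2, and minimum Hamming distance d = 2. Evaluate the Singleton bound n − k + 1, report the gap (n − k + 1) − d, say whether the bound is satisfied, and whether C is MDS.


Singleton RHS = n − k + 1 = 7, slack = 5, bound satisfied, not MDS.

Singleton bound: d ≤ n − k + 1.
Here n = 8, k = 2, so n − k + 1 = 7.
Given d = 2, check d ≤ 7: YES.
Slack = (n − k + 1) − d = 5.
The code is NOT MDS (slack = 5 > 0).
Description: the claimed parameters are [8, 2, 2]_2; such a code would be non-MDS.


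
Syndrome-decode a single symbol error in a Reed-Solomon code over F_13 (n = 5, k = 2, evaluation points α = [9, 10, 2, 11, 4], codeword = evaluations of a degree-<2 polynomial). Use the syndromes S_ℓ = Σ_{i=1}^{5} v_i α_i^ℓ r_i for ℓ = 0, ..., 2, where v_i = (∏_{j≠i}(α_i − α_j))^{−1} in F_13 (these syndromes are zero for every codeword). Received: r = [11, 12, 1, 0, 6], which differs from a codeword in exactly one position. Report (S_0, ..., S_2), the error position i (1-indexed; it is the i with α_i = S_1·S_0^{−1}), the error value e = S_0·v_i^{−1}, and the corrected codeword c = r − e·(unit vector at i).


S = (7, 1, 2), error at position 3, error magnitude e = 10, c = [11, 12, 4, 0, 6].

Step 1: column multipliers v_i = (∏_{j≠i}(α_i − α_j))^{−1} mod 13.
  i = 1 (α = 9): (9−10)(9−2)(9−11)(9−4) = (−1)·7·(−2)·5 = 70 ≡ 5, so v_1 = 5^{−1} = 8 (mod 13).
  i = 2 (α = 10): (10−9)(10−2)(10−11)(10−4) = 1·8·(−1)·6 = −48 ≡ 4, so v_2 = 4^{−1} = 10 (mod 13).
  i = 3 (α = 2): (2−9)(2−10)(2−11)(2−4) = (−7)·(−8)·(−9)·(−2) = 1008 ≡ 7, so v_3 = 7^{−1} = 2 (mod 13).
  i = 4 (α = 11): (11−9)(11−10)(11−2)(11−4) = 2·1·9·7 = 126 ≡ 9, so v_4 = 9^{−1} = 3 (mod 13).
  i = 5 (α = 4): (4−9)(4−10)(4−2)(4−11) = (−5)·(−6)·2·(−7) = −420 ≡ 9, so v_5 = 9^{−1} = 3 (mod 13).
  v = [8, 10, 2, 3, 3].
Step 2: syndromes of r = [11, 12, 1, 0, 6] (all sums mod 13).
  S_0 = Σ v_i r_i = 8·11 + 10·12 + 2·1 + 3·0 + 3·6 = 228 ≡ 7.
  S_1 = Σ v_i α_i r_i = 8·9·11 + 10·10·12 + 2·2·1 + 3·11·0 + 3·4·6 = 2068 ≡ 1.
  α_i^2 mod 13 = [3, 9, 4, 4, 3].
  S_2 = Σ v_i α_i^2 r_i = 8·3·11 + 10·9·12 + 2·4·1 + 3·4·0 + 3·3·6 = 1406 ≡ 2.
  S = (7, 1, 2) ≠ 0, so r is not a codeword (an error is present).
Step 3: locate the error. For a single error e at position i, S_ℓ = v_i·e·α_i^ℓ, so α_err = S_1/S_0.
  S_0^{−1} = 7^{−1} = 2 (mod 13), so α_err = 1·2 = 2 ≡ 2 = α_3. Error position i = 3.
  Consistency check: S_2/S_1 = 2·1 = 2 ≡ 2 = α_err ✓ (single-error assumption holds).
Step 4: error magnitude e = S_0/v_3 = S_0·∏_{j≠3}(α_3 − α_j) = 7·7 = 49 ≡ 10 (mod 13).
Step 5: correct position 3: c_3 = r_3 − e = 1 − 10 ≡ 4 (mod 13). Hence c = [11, 12, 4, 0, 6].
  Check: interpolating c through the α_i gives m(x) = 2 + 1·x (degree < 2) with m(α_i) = c_i for every i, so c is indeed a codeword.


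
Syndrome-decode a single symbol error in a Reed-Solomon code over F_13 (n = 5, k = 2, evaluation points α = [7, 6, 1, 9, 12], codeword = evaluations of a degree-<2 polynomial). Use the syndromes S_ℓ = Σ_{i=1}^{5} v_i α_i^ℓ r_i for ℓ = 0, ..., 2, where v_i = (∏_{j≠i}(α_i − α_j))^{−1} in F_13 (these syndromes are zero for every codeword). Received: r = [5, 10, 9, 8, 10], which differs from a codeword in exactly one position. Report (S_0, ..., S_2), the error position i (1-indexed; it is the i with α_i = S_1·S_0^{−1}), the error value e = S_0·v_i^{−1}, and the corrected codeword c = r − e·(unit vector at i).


S = (2, 11, 2), error at position 5, error magnitude e = 4, c = [5, 10, 9, 8, 6].

Step 1: column multipliers v_i = (∏_{j≠i}(α_i − α_j))^{−1} mod 13.
  i = 1 (α = 7): (7−6)(7−1)(7−9)(7−12) = 1·6·(−2)·(−5) = 60 ≡ 8, so v_1 = 8^{−1} = 5 (mod 13).
  i = 2 (α = 6): (6−7)(6−1)(6−9)(6−12) = (−1)·5·(−3)·(−6) = −90 ≡ 1, so v_2 = 1^{−1} = 1 (mod 13).
  i = 3 (α = 1): (1−7)(1−6)(1−9)(1−12) = (−6)·(−5)·(−8)·(−11) = 2640 ≡ 1, so v_3 = 1^{−1} = 1 (mod 13).
  i = 4 (α = 9): (9−7)(9−6)(9−1)(9−12) = 2·3·8·(−3) = −144 ≡ 12, so v_4 = 12^{−1} = 12 (mod 13).
  i = 5 (α = 12): (12−7)(12−6)(12−1)(12−9) = 5·6·11·3 = 990 ≡ 2, so v_5 = 2^{−1} = 7 (mod 13).
  v = [5, 1, 1, 12, 7].
Step 2: syndromes of r = [5, 10, 9, 8, 10] (all sums mod 13).
  S_0 = Σ v_i r_i = 5·5 + 1·10 + 1·9 + 12·8 + 7·10 = 210 ≡ 2.
  S_1 = Σ v_i α_i r_i = 5·7·5 + 1·6·10 + 1·1·9 + 12·9·8 + 7·12·10 = 1948 ≡ 11.
  α_i^2 mod 13 = [10, 10, 1, 3, 1].
  S_2 = Σ v_i α_i^2 r_i = 5·10·5 + 1·10·10 + 1·1·9 + 12·3·8 + 7·1·10 = 717 ≡ 2.
  S = (2, 11, 2) ≠ 0, so r is not a codeword (an error is present).
Step 3: locate the error. For a single error e at position i, S_ℓ = v_i·e·α_i^ℓ, so α_err = S_1/S_0.
  S_0^{−1} = 2^{−1} = 7 (mod 13), so α_err = 11·7 = 77 ≡ 12 = α_5. Error position i = 5.
  Consistency check: S_2/S_1 = 2·6 = 12 ≡ 12 = α_err ✓ (single-error assumption holds).
Step 4: error magnitude e = S_0/v_5 = S_0·∏_{j≠5}(α_5 − α_j) = 2·2 = 4 ≡ 4 (mod 13).
Step 5: correct position 5: c_5 = r_5 − e = 10 − 4 ≡ 6 (mod 13). Hence c = [5, 10, 9, 8, 6].
  Check: interpolating c through the α_i gives m(x) = 1 + 8·x (degree < 2) with m(α_i) = c_i for every i, so c is indeed a codeword.


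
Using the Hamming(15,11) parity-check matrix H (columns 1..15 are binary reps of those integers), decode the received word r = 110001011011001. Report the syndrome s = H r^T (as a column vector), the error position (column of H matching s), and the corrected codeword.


s = (1, 1, 0, 0)^T, error position = 12, corrected codeword c = 110001011010001

Compute s = H r^T mod 2 one row at a time:
  s_1 = 1 + 1 + 0 + 1 + 1 + 0 + 0 + 1 = 5 ≡ 1 (mod 2).
  s_2 = 0 + 0 + 1 + 0 + 1 + 0 + 0 + 1 = 3 ≡ 1 (mod 2).
  s_3 = 1 + 0 + 1 + 0 + 0 + 1 + 0 + 1 = 4 ≡ 0 (mod 2).
  s_4 = 1 + 0 + 0 + 0 + 1 + 1 + 0 + 1 = 4 ≡ 0 (mod 2).
s = (1, 1, 0, 0)^T — this equals column 12 of H (binary 1100), so error is at position 12.
Correct: flip bit 12 of r = 110001011011001 to get c = 110001011010001.


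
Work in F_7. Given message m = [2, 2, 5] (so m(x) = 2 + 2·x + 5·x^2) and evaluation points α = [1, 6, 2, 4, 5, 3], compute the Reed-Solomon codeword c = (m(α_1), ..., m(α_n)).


c = [2, 5, 5, 6, 4, 4]

Message polynomial: m(x) = 2 + 2·x + 5·x^2 (mod 7).
For each evaluation point α_i, compute m(α_i) mod 7:
  α_1 = 1: Horner steps 5 → 0 → 2, so m(1) = 2.
  α_2 = 6: Horner steps 5 → 4 → 5, so m(6) = 5.
  α_3 = 2: Horner steps 5 → 5 → 5, so m(2) = 5.
  α_4 = 4: Horner steps 5 → 1 → 6, so m(4) = 6.
  α_5 = 5: Horner steps 5 → 6 → 4, so m(5) = 4.
  α_6 = 3: Horner steps 5 → 3 → 4, so m(3) = 4.
Codeword c = [2, 5, 5, 6, 4, 4] ∈ F_7^6.


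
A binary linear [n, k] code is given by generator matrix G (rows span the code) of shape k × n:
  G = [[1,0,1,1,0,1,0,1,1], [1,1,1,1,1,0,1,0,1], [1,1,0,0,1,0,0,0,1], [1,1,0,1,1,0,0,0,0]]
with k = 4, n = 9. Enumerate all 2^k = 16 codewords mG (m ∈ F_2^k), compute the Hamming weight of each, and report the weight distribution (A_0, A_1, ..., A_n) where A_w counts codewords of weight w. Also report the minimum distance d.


Weight distribution: A_0 = 1, A_2 = 1, A_3 = 2, A_4 = 3, A_5 = 4, A_6 = 3, A_7 = 2. Minimum distance d = 2.

Enumerate all 2^4 = 16 messages m ∈ F_2^4.
For each, compute codeword c = mG in F_2^9, then tally its weight.
  m = 0000 → c = 000000000, weight = 0.
  m = 1000 → c = 101101011, weight = 6.
  m = 0100 → c = 111110101, weight = 7.
  m = 1100 → c = 010011110, weight = 5.
  m = 0010 → c = 110010001, weight = 4.
  m = 1010 → c = 011111010, weight = 6.
  m = 0110 → c = 001100100, weight = 3.
  m = 1110 → c = 100001111, weight = 5.
  m = 0001 → c = 110110000, weight = 4.
  m = 1001 → c = 011011011, weight = 6.
  m = 0101 → c = 001000101, weight = 3.
  m = 1101 → c = 100101110, weight = 5.
  m = 0011 → c = 000100001, weight = 2.
  m = 1011 → c = 101001010, weight = 4.
  m = 0111 → c = 111010100, weight = 5.
  m = 1111 → c = 010111111, weight = 7.
Tally weights:
  weight 0: 1 codewords.
  weight 2: 1 codewords.
  weight 3: 2 codewords.
  weight 4: 3 codewords.
  weight 5: 4 codewords.
  weight 6: 3 codewords.
  weight 7: 2 codewords.
Minimum distance d = smallest w > 0 with A_w > 0 = 2.
Sanity: Σ A_w = 16 = 2^4 = 16 ✓.


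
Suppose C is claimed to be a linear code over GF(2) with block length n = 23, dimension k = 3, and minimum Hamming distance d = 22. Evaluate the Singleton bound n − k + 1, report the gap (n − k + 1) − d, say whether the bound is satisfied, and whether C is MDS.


Singleton RHS = n − k + 1 = 21, slack = -1, bound violated (no such code; not MDS).

Singleton bound: d ≤ n − k + 1.
Here n = 23, k = 3, so n − k + 1 = 21.
Given d = 22, check d ≤ 21: NO.
Slack = (n − k + 1) − d = -1.
The slack is negative: d = 22 exceeds n − k + 1 = 21 by 1, so the Singleton bound is violated and no linear [23, 3, 22]_2 code can exist. In particular it is not MDS (MDS requires d = n − k + 1 exactly).
Description: the claimed parameters are [23, 3, 22]_2; such a code would be impossible (violates the Singleton bound).


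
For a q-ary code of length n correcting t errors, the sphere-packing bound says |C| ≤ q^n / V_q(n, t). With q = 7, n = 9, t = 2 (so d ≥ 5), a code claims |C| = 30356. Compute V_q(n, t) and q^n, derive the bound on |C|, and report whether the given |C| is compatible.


V_q(n, t) = 1351, q^n = 40353607, Hamming bound = 29869, |C| = 30356 > bound (violated).

Step 1: Compute V_q(n, t) = Σ_{j=0}^2 C(n, j) (q−1)^j.
  j = 0: C(9,0)·(6)^0 = 1·1 = 1.
  j = 1: C(9,1)·(6)^1 = 9·6 = 54.
  j = 2: C(9,2)·(6)^2 = 36·36 = 1296.
  V_q(n, t) = 1 + 54 + 1296 = 1351.
Step 2: q^n = 7^9 = 40353607.
Step 3: Hamming bound ⌊q^n / V_q(n,t)⌋ = ⌊40353607/1351⌋ = 29869.
Step 4: Compare |C| = 30356 to 29869: violated.
The claimed |C| lies above the Hamming bound, so no 7-ary code of length 9 with d ≥ 5 can have 30356 codewords.


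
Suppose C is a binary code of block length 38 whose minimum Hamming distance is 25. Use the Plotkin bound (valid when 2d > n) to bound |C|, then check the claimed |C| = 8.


Plotkin bound M ≤ 4; given |C| = 8 > bound (violated).

Check applicability: 2d = 50, n = 38.
2d − n = 12 > 0, so Plotkin applies.
Compute d/(2d−n) = 25/12 ≈ 2.0833.
⌊d/(2d−n)⌋ = 2.
Plotkin bound: M ≤ 2·2 = 4.
Given |C| = 8, check: VIOLATED.
This |C| is above the Plotkin bound, so no binary code with n = 38, d = 25 and 8 codewords exists.


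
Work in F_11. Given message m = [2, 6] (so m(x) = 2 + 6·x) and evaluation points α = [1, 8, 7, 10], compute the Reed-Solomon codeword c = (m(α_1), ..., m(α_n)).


c = [8, 6, 0, 7]

Message polynomial: m(x) = 2 + 6·x (mod 11).
For each evaluation point α_i, compute m(α_i) mod 11:
  α_1 = 1: Horner steps 6 → 8, so m(1) = 8.
  α_2 = 8: Horner steps 6 → 6, so m(8) = 6.
  α_3 = 7: Horner steps 6 → 0, so m(7) = 0.
  α_4 = 10: Horner steps 6 → 7, so m(10) = 7.
Codeword c = [8, 6, 0, 7] ∈ F_11^4.


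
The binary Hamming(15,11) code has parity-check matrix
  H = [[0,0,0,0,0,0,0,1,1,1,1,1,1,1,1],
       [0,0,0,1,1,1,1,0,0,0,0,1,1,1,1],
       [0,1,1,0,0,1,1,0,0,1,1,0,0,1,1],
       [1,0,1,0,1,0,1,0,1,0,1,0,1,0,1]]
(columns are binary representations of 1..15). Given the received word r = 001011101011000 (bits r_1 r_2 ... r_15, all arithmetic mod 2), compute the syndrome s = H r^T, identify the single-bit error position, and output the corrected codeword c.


s = (1, 0, 0, 1)^T, error position = 9, corrected codeword c = 001011100011000

Compute s = H r^T mod 2 one row at a time:
  s_1 = 0 + 1 + 0 + 1 + 1 + 0 + 0 + 0 = 3 ≡ 1 (mod 2).
  s_2 = 0 + 1 + 1 + 1 + 1 + 0 + 0 + 0 = 4 ≡ 0 (mod 2).
  s_3 = 0 + 1 + 1 + 1 + 0 + 1 + 0 + 0 = 4 ≡ 0 (mod 2).
  s_4 = 0 + 1 + 1 + 1 + 1 + 1 + 0 + 0 = 5 ≡ 1 (mod 2).
s = (1, 0, 0, 1)^T — this equals column 9 of H (binary 1001), so error is at position 9.
Correct: flip bit 9 of r = 001011101011000 to get c = 001011100011000.


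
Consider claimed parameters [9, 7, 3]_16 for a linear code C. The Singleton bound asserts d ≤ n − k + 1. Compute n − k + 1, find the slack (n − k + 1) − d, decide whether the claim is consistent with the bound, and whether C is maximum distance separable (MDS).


Singleton RHS = n − k + 1 = 3, slack = 0, bound satisfied, MDS.

Singleton bound: d ≤ n − k + 1.
Here n = 9, k = 7, so n − k + 1 = 3.
Given d = 3, check d ≤ 3: YES.
Slack = (n − k + 1) − d = 0.
The code is MDS (slack = 0).
Description: the claimed parameters are [9, 7, 3]_16; such a code would be MDS (meets Singleton bound).


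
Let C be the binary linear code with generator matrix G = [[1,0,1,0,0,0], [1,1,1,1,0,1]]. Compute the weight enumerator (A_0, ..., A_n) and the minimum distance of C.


Weight distribution: A_0 = 1, A_2 = 1, A_3 = 1, A_5 = 1. Minimum distance d = 2.

Enumerate all 2^2 = 4 messages m ∈ F_2^2.
For each, compute codeword c = mG in F_2^6, then tally its weight.
  m = 00 → c = 000000, weight = 0.
  m = 10 → c = 101000, weight = 2.
  m = 01 → c = 111101, weight = 5.
  m = 11 → c = 010101, weight = 3.
Tally weights:
  weight 0: 1 codewords.
  weight 2: 1 codewords.
  weight 3: 1 codewords.
  weight 5: 1 codewords.
Minimum distance d = smallest w > 0 with A_w > 0 = 2.
Sanity: Σ A_w = 4 = 2^2 = 4 ✓.


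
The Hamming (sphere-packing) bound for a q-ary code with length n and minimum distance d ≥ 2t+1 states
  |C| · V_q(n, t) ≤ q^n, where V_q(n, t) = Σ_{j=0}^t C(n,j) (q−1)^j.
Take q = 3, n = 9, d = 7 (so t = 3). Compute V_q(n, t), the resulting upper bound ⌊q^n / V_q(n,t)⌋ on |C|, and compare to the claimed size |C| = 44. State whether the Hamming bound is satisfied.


V_q(n, t) = 835, q^n = 19683, Hamming bound = 23, |C| = 44 > bound (violated).

Step 1: Compute V_q(n, t) = Σ_{j=0}^3 C(n, j) (q−1)^j.
  j = 0: C(9,0)·(2)^0 = 1·1 = 1.
  j = 1: C(9,1)·(2)^1 = 9·2 = 18.
  j = 2: C(9,2)·(2)^2 = 36·4 = 144.
  j = 3: C(9,3)·(2)^3 = 84·8 = 672.
  V_q(n, t) = 1 + 18 + 144 + 672 = 835.
Step 2: q^n = 3^9 = 19683.
Step 3: Hamming bound ⌊q^n / V_q(n,t)⌋ = ⌊19683/835⌋ = 23.
Step 4: Compare |C| = 44 to 23: violated.
The claimed |C| lies above the Hamming bound, so no 3-ary code of length 9 with d ≥ 7 can have 44 codewords.


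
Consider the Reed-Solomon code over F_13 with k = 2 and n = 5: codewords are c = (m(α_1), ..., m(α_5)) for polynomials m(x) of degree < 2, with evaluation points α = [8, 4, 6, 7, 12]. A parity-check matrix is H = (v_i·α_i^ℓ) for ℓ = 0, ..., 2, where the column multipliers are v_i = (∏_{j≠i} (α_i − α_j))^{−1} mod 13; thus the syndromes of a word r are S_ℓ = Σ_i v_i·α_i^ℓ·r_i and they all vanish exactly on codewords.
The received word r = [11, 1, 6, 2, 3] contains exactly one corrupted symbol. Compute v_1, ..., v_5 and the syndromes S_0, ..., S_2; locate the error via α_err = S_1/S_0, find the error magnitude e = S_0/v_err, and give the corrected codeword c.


S = (9, 4, 9), error at position 5, error magnitude e = 8, c = [11, 1, 6, 2, 8].

Step 1: column multipliers v_i = (∏_{j≠i}(α_i − α_j))^{−1} mod 13.
  i = 1 (α = 8): (8−4)(8−6)(8−7)(8−12) = 4·2·1·(−4) = −32 ≡ 7, so v_1 = 7^{−1} = 2 (mod 13).
  i = 2 (α = 4): (4−8)(4−6)(4−7)(4−12) = (−4)·(−2)·(−3)·(−8) = 192 ≡ 10, so v_2 = 10^{−1} = 4 (mod 13).
  i = 3 (α = 6): (6−8)(6−4)(6−7)(6−12) = (−2)·2·(−1)·(−6) = −24 ≡ 2, so v_3 = 2^{−1} = 7 (mod 13).
  i = 4 (α = 7): (7−8)(7−4)(7−6)(7−12) = (−1)·3·1·(−5) = 15 ≡ 2, so v_4 = 2^{−1} = 7 (mod 13).
  i = 5 (α = 12): (12−8)(12−4)(12−6)(12−7) = 4·8·6·5 = 960 ≡ 11, so v_5 = 11^{−1} = 6 (mod 13).
  v = [2, 4, 7, 7, 6].
Step 2: syndromes of r = [11, 1, 6, 2, 3] (all sums mod 13).
  S_0 = Σ v_i r_i = 2·11 + 4·1 + 7·6 + 7·2 + 6·3 = 100 ≡ 9.
  S_1 = Σ v_i α_i r_i = 2·8·11 + 4·4·1 + 7·6·6 + 7·7·2 + 6·12·3 = 758 ≡ 4.
  α_i^2 mod 13 = [12, 3, 10, 10, 1].
  S_2 = Σ v_i α_i^2 r_i = 2·12·11 + 4·3·1 + 7·10·6 + 7·10·2 + 6·1·3 = 854 ≡ 9.
  S = (9, 4, 9) ≠ 0, so r is not a codeword (an error is present).
Step 3: locate the error. For a single error e at position i, S_ℓ = v_i·e·α_i^ℓ, so α_err = S_1/S_0.
  S_0^{−1} = 9^{−1} = 3 (mod 13), so α_err = 4·3 = 12 ≡ 12 = α_5. Error position i = 5.
  Consistency check: S_2/S_1 = 9·10 = 90 ≡ 12 = α_err ✓ (single-error assumption holds).
Step 4: error magnitude e = S_0/v_5 = S_0·∏_{j≠5}(α_5 − α_j) = 9·11 = 99 ≡ 8 (mod 13).
Step 5: correct position 5: c_5 = r_5 − e = 3 − 8 ≡ 8 (mod 13). Hence c = [11, 1, 6, 2, 8].
  Check: interpolating c through the α_i gives m(x) = 4 + 9·x (degree < 2) with m(α_i) = c_i for every i, so c is indeed a codeword.


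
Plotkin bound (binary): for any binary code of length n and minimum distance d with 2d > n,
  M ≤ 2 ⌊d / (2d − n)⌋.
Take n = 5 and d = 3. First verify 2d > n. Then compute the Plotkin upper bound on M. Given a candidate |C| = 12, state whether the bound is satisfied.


Plotkin bound M ≤ 6; given |C| = 12 > bound (violated).

Check applicability: 2d = 6, n = 5.
2d − n = 1 > 0, so Plotkin applies.
Compute d/(2d−n) = 3/1 ≈ 3.0000.
⌊d/(2d−n)⌋ = 3.
Plotkin bound: M ≤ 2·3 = 6.
Given |C| = 12, check: VIOLATED.
This |C| is above the Plotkin bound, so no binary code with n = 5, d = 3 and 12 codewords exists.


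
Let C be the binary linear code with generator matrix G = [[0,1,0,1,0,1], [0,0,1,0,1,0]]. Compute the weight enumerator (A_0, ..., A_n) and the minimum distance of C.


Weight distribution: A_0 = 1, A_2 = 1, A_3 = 1, A_5 = 1. Minimum distance d = 2.

Enumerate all 2^2 = 4 messages m ∈ F_2^2.
For each, compute codeword c = mG in F_2^6, then tally its weight.
  m = 00 → c = 000000, weight = 0.
  m = 10 → c = 010101, weight = 3.
  m = 01 → c = 001010, weight = 2.
  m = 11 → c = 011111, weight = 5.
Tally weights:
  weight 0: 1 codewords.
  weight 2: 1 codewords.
  weight 3: 1 codewords.
  weight 5: 1 codewords.
Minimum distance d = smallest w > 0 with A_w > 0 = 2.
Sanity: Σ A_w = 4 = 2^2 = 4 ✓.


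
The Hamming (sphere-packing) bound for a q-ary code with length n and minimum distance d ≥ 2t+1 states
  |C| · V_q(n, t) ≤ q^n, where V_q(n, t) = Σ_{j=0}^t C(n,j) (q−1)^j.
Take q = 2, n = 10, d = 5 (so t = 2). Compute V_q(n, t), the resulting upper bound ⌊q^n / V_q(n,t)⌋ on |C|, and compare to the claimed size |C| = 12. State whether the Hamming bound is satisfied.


V_q(n, t) = 56, q^n = 1024, Hamming bound = 18, |C| = 12 ≤ bound (satisfied).

Step 1: Compute V_q(n, t) = Σ_{j=0}^2 C(n, j) (q−1)^j.
  j = 0: C(10,0)·(1)^0 = 1·1 = 1.
  j = 1: C(10,1)·(1)^1 = 10·1 = 10.
  j = 2: C(10,2)·(1)^2 = 45·1 = 45.
  V_q(n, t) = 1 + 10 + 45 = 56.
Step 2: q^n = 2^10 = 1024.
Step 3: Hamming bound ⌊q^n / V_q(n,t)⌋ = ⌊1024/56⌋ = 18.
Step 4: Compare |C| = 12 to 18: satisfied.
The claimed |C| lies below the Hamming bound.


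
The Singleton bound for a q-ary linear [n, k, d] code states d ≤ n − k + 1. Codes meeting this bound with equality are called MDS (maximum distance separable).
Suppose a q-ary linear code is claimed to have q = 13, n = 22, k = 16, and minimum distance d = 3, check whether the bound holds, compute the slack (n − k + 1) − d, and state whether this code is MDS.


Singleton RHS = n − k + 1 = 7, slack = 4, bound satisfied, not MDS.

Singleton bound: d ≤ n − k + 1.
Here n = 22, k = 16, so n − k + 1 = 7.
Given d = 3, check d ≤ 7: YES.
Slack = (n − k + 1) − d = 4.
The code is NOT MDS (slack = 4 > 0).
Description: the claimed parameters are [22, 16, 3]_13; such a code would be non-MDS.


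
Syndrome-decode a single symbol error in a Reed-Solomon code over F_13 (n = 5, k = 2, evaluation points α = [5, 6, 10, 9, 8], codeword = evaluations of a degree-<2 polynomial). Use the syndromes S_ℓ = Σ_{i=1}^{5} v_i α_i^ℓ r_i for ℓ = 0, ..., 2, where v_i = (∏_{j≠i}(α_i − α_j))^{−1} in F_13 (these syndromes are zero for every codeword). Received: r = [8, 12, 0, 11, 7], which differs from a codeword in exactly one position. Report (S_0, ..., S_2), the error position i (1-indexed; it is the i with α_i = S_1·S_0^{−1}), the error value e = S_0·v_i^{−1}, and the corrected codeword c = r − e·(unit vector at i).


S = (11, 6, 8), error at position 3, error magnitude e = 11, c = [8, 12, 2, 11, 7].

Step 1: column multipliers v_i = (∏_{j≠i}(α_i − α_j))^{−1} mod 13.
  i = 1 (α = 5): (5−6)(5−10)(5−9)(5−8) = (−1)·(−5)·(−4)·(−3) = 60 ≡ 8, so v_1 = 8^{−1} = 5 (mod 13).
  i = 2 (α = 6): (6−5)(6−10)(6−9)(6−8) = 1·(−4)·(−3)·(−2) = −24 ≡ 2, so v_2 = 2^{−1} = 7 (mod 13).
  i = 3 (α = 10): (10−5)(10−6)(10−9)(10−8) = 5·4·1·2 = 40 ≡ 1, so v_3 = 1^{−1} = 1 (mod 13).
  i = 4 (α = 9): (9−5)(9−6)(9−10)(9−8) = 4·3·(−1)·1 = −12 ≡ 1, so v_4 = 1^{−1} = 1 (mod 13).
  i = 5 (α = 8): (8−5)(8−6)(8−10)(8−9) = 3·2·(−2)·(−1) = 12 ≡ 12, so v_5 = 12^{−1} = 12 (mod 13).
  v = [5, 7, 1, 1, 12].
Step 2: syndromes of r = [8, 12, 0, 11, 7] (all sums mod 13).
  S_0 = Σ v_i r_i = 5·8 + 7·12 + 1·0 + 1·11 + 12·7 = 219 ≡ 11.
  S_1 = Σ v_i α_i r_i = 5·5·8 + 7·6·12 + 1·10·0 + 1·9·11 + 12·8·7 = 1475 ≡ 6.
  α_i^2 mod 13 = [12, 10, 9, 3, 12].
  S_2 = Σ v_i α_i^2 r_i = 5·12·8 + 7·10·12 + 1·9·0 + 1·3·11 + 12·12·7 = 2361 ≡ 8.
  S = (11, 6, 8) ≠ 0, so r is not a codeword (an error is present).
Step 3: locate the error. For a single error e at position i, S_ℓ = v_i·e·α_i^ℓ, so α_err = S_1/S_0.
  S_0^{−1} = 11^{−1} = 6 (mod 13), so α_err = 6·6 = 36 ≡ 10 = α_3. Error position i = 3.
  Consistency check: S_2/S_1 = 8·11 = 88 ≡ 10 = α_err ✓ (single-error assumption holds).
Step 4: error magnitude e = S_0/v_3 = S_0·∏_{j≠3}(α_3 − α_j) = 11·1 = 11 ≡ 11 (mod 13).
Step 5: correct position 3: c_3 = r_3 − e = 0 − 11 ≡ 2 (mod 13). Hence c = [8, 12, 2, 11, 7].
  Check: interpolating c through the α_i gives m(x) = 1 + 4·x (degree < 2) with m(α_i) = c_i for every i, so c is indeed a codeword.
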